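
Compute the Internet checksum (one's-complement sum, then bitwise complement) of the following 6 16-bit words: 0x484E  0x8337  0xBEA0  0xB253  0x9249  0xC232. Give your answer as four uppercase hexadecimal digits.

6F09

One's-complement addition (fold any carry out of bit 15 back into bit 0):
  0x484E + 0x8337 = 0x0CB85
  0xCB85 + 0xBEA0 = 0x18A25 → wrap carry → 0x8A26
  0x8A26 + 0xB253 = 0x13C79 → wrap carry → 0x3C7A
  0x3C7A + 0x9249 = 0x0CEC3
  0xCEC3 + 0xC232 = 0x190F5 → wrap carry → 0x90F6
One's-complement sum = 0x90F6.
Checksum = ~0x90F6 & 0xFFFF = 0x6F09.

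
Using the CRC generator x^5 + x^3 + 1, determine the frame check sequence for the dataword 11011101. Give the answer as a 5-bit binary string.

Append 5 zeros: 1101110100000. Divide by 101001 (XOR where the leading bit is 1):
  pos 0: 110111 XOR 101001 = 011110
  pos 1: 111100 XOR 101001 = 010101
  pos 2: 101011 XOR 101001 = 000010
  pos 6: 100000 XOR 101001 = 001001
Remainder (last 5 bits) = 10010. This is the CRC / FCS.

10010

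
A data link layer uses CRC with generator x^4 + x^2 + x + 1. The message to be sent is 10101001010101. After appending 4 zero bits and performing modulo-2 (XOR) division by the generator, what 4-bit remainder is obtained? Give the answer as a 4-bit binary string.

0111

Append 4 zeros: 101010010101010000. Divide by 10111 (XOR where the leading bit is 1):
  pos 0: 10101 XOR 10111 = 00010
  pos 3: 10001 XOR 10111 = 00110
  pos 5: 11001 XOR 10111 = 01110
  pos 6: 11100 XOR 10111 = 01011
  pos 7: 10111 XOR 10111 = 00000
  pos 13: 10000 XOR 10111 = 00111
Remainder (last 4 bits) = 0111. This is the CRC / FCS.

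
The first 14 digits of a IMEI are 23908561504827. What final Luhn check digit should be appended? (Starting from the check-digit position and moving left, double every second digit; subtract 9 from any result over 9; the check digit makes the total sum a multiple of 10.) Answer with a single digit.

3

Partial digits right→left: 7 2 8 4 0 5 1 6 5 8 0 9 3 2
Double every second digit counting from the check-digit position (so the 1st, 3rd, 5th, ... of the partial from the right).
  doubled (with −9 where >9): 5 7 0 2 1 0 6 → sum 21
  kept as-is: 2 4 5 6 8 9 2 → sum 36
Total = 21 + 36 = 57.
Check digit = (10 − (57 mod 10)) mod 10 = 3.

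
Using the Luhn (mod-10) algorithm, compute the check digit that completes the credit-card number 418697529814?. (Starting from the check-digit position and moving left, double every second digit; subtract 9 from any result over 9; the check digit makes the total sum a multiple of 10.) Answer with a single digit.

5

Partial digits right→left: 4 1 8 9 2 5 7 9 6 8 1 4
Double every second digit counting from the check-digit position (so the 1st, 3rd, 5th, ... of the partial from the right).
  doubled (with −9 where >9): 8 7 4 5 3 2 → sum 29
  kept as-is: 1 9 5 9 8 4 → sum 36
Total = 29 + 36 = 65.
Check digit = (10 − (65 mod 10)) mod 10 = 5.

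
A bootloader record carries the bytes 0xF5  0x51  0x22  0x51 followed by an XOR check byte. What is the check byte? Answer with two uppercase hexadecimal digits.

D7

XOR the bytes together:
  start with 0xF5
  0xF5 ⊕ 0x51 = 0xA4
  0xA4 ⊕ 0x22 = 0x86
  0x86 ⊕ 0x51 = 0xD7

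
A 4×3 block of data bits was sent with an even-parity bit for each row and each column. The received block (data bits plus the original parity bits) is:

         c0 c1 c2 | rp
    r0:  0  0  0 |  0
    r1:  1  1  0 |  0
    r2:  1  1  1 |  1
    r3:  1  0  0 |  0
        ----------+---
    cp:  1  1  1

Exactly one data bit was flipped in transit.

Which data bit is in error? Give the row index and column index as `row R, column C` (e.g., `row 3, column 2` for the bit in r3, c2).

Recompute each row's even parity and compare to rp:
  r0: data parity 0, sent rp 0 → ok
  r1: data parity 0, sent rp 0 → ok
  r2: data parity 1, sent rp 1 → ok
  r3: data parity 1, sent rp 0 → mismatch
Recompute each column's even parity and compare to cp:
  c0: data parity 1, sent cp 1 → ok
  c1: data parity 0, sent cp 1 → mismatch
  c2: data parity 1, sent cp 1 → ok
Exactly one row (r3) and one column (c1) fail → the flipped bit is at their intersection.

row 3, column 1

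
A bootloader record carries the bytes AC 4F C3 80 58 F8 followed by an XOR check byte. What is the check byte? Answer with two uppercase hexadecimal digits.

XOR the bytes together:
  start with 0xAC
  0xAC ⊕ 0x4F = 0xE3
  0xE3 ⊕ 0xC3 = 0x20
  0x20 ⊕ 0x80 = 0xA0
  0xA0 ⊕ 0x58 = 0xF8
  0xF8 ⊕ 0xF8 = 0x00

00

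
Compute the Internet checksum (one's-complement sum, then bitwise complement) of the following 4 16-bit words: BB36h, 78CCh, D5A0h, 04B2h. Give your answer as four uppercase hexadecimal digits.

One's-complement addition (fold any carry out of bit 15 back into bit 0):
  0xBB36 + 0x78CC = 0x13402 → wrap carry → 0x3403
  0x3403 + 0xD5A0 = 0x109A3 → wrap carry → 0x09A4
  0x09A4 + 0x04B2 = 0x00E56
One's-complement sum = 0x0E56.
Checksum = ~0x0E56 & 0xFFFF = 0xF1A9.

F1A9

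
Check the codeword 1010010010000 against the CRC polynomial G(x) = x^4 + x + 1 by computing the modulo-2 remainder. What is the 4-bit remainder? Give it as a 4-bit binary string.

Modulo-2 division of 1010010010000 by 10011:
  pos 0: 10100 XOR 10011 = 00111
  pos 2: 11110 XOR 10011 = 01101
  pos 3: 11010 XOR 10011 = 01001
  pos 4: 10011 XOR 10011 = 00000
Remainder = 0000 (zero — the frame passes the CRC check).

0000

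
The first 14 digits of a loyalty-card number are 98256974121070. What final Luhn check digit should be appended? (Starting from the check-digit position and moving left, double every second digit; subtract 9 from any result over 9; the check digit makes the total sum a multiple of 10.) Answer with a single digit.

8

Partial digits right→left: 0 7 0 1 2 1 4 7 9 6 5 2 8 9
Double every second digit counting from the check-digit position (so the 1st, 3rd, 5th, ... of the partial from the right).
  doubled (with −9 where >9): 0 0 4 8 9 1 7 → sum 29
  kept as-is: 7 1 1 7 6 2 9 → sum 33
Total = 29 + 33 = 62.
Check digit = (10 − (62 mod 10)) mod 10 = 8.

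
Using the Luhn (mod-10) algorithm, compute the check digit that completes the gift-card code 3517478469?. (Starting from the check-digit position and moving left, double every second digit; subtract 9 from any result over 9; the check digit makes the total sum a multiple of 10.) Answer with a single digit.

Partial digits right→left: 9 6 4 8 7 4 7 1 5 3
Double every second digit counting from the check-digit position (so the 1st, 3rd, 5th, ... of the partial from the right).
  doubled (with −9 where >9): 9 8 5 5 1 → sum 28
  kept as-is: 6 8 4 1 3 → sum 22
Total = 28 + 22 = 50.
Check digit = (10 − (50 mod 10)) mod 10 = 0.

0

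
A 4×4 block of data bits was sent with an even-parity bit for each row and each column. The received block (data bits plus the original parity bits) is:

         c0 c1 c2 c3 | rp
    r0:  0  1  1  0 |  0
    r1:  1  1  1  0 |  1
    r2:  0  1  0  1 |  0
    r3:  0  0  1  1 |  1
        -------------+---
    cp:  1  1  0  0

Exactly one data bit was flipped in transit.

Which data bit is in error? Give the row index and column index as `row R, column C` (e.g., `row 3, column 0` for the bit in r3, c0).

row 3, column 2

Recompute each row's even parity and compare to rp:
  r0: data parity 0, sent rp 0 → ok
  r1: data parity 1, sent rp 1 → ok
  r2: data parity 0, sent rp 0 → ok
  r3: data parity 0, sent rp 1 → mismatch
Recompute each column's even parity and compare to cp:
  c0: data parity 1, sent cp 1 → ok
  c1: data parity 1, sent cp 1 → ok
  c2: data parity 1, sent cp 0 → mismatch
  c3: data parity 0, sent cp 0 → ok
Exactly one row (r3) and one column (c2) fail → the flipped bit is at their intersection.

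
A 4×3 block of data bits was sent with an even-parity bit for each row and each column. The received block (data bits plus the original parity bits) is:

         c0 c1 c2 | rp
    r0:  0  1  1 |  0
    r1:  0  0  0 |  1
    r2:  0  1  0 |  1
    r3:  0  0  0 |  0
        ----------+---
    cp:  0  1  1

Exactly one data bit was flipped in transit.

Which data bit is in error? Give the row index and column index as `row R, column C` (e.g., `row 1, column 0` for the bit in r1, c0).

Recompute each row's even parity and compare to rp:
  r0: data parity 0, sent rp 0 → ok
  r1: data parity 0, sent rp 1 → mismatch
  r2: data parity 1, sent rp 1 → ok
  r3: data parity 0, sent rp 0 → ok
Recompute each column's even parity and compare to cp:
  c0: data parity 0, sent cp 0 → ok
  c1: data parity 0, sent cp 1 → mismatch
  c2: data parity 1, sent cp 1 → ok
Exactly one row (r1) and one column (c1) fail → the flipped bit is at their intersection.

row 1, column 1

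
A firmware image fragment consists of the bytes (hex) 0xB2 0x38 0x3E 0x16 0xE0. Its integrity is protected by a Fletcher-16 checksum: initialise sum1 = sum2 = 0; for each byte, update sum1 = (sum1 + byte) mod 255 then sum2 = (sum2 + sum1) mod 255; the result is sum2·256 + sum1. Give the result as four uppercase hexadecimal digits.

2620

Running sums (mod 255):
  after byte 0 (0xB2): sum1=178, sum2=178
  after byte 1 (0x38): sum1=234, sum2=157
  after byte 2 (0x3E): sum1=41, sum2=198
  after byte 3 (0x16): sum1=63, sum2=6
  after byte 4 (0xE0): sum1=32, sum2=38
Checksum = sum2·256 + sum1 = 38·256 + 32 = 9760 = 0x2620.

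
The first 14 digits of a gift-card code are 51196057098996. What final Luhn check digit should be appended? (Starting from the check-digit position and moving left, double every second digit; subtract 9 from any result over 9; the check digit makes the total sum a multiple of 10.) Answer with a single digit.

9

Partial digits right→left: 6 9 9 8 9 0 7 5 0 6 9 1 1 5
Double every second digit counting from the check-digit position (so the 1st, 3rd, 5th, ... of the partial from the right).
  doubled (with −9 where >9): 3 9 9 5 0 9 2 → sum 37
  kept as-is: 9 8 0 5 6 1 5 → sum 34
Total = 37 + 34 = 71.
Check digit = (10 − (71 mod 10)) mod 10 = 9.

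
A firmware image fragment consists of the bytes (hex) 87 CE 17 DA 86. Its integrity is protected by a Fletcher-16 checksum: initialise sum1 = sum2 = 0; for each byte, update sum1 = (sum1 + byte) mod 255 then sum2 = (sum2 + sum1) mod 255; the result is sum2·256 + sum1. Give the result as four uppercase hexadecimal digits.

Running sums (mod 255):
  after byte 0 (87): sum1=135, sum2=135
  after byte 1 (CE): sum1=86, sum2=221
  after byte 2 (17): sum1=109, sum2=75
  after byte 3 (DA): sum1=72, sum2=147
  after byte 4 (86): sum1=206, sum2=98
Checksum = sum2·256 + sum1 = 98·256 + 206 = 25294 = 0x62CE.

62CE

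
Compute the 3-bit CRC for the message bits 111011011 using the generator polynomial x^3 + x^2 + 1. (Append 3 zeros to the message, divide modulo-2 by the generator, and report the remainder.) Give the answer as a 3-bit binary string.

Append 3 zeros: 111011011000. Divide by 1101 (XOR where the leading bit is 1):
  pos 0: 1110 XOR 1101 = 0011
  pos 2: 1111 XOR 1101 = 0010
  pos 4: 1001 XOR 1101 = 0100
  pos 5: 1001 XOR 1101 = 0100
  pos 6: 1000 XOR 1101 = 0101
  pos 7: 1010 XOR 1101 = 0111
  pos 8: 1110 XOR 1101 = 0011
Remainder (last 3 bits) = 011. This is the CRC / FCS.

011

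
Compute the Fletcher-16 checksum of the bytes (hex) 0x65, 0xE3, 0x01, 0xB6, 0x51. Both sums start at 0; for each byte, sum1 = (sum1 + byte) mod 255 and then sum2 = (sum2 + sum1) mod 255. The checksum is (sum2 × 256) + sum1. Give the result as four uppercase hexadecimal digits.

Running sums (mod 255):
  after byte 0 (0x65): sum1=101, sum2=101
  after byte 1 (0xE3): sum1=73, sum2=174
  after byte 2 (0x01): sum1=74, sum2=248
  after byte 3 (0xB6): sum1=1, sum2=249
  after byte 4 (0x51): sum1=82, sum2=76
Checksum = sum2·256 + sum1 = 76·256 + 82 = 19538 = 0x4C52.

4C52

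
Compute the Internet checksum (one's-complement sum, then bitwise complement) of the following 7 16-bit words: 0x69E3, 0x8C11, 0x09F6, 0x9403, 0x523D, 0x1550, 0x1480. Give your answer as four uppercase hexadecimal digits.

One's-complement addition (fold any carry out of bit 15 back into bit 0):
  0x69E3 + 0x8C11 = 0x0F5F4
  0xF5F4 + 0x09F6 = 0x0FFEA
  0xFFEA + 0x9403 = 0x193ED → wrap carry → 0x93EE
  0x93EE + 0x523D = 0x0E62B
  0xE62B + 0x1550 = 0x0FB7B
  0xFB7B + 0x1480 = 0x10FFB → wrap carry → 0x0FFC
One's-complement sum = 0x0FFC.
Checksum = ~0x0FFC & 0xFFFF = 0xF003.

F003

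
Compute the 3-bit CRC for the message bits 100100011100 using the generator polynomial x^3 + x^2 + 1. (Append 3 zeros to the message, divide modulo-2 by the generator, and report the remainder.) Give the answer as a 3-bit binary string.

Append 3 zeros: 100100011100000. Divide by 1101 (XOR where the leading bit is 1):
  pos 0: 1001 XOR 1101 = 0100
  pos 1: 1000 XOR 1101 = 0101
  pos 2: 1010 XOR 1101 = 0111
  pos 3: 1110 XOR 1101 = 0011
  pos 5: 1111 XOR 1101 = 0010
  pos 7: 1010 XOR 1101 = 0111
  pos 8: 1110 XOR 1101 = 0011
  pos 10: 1100 XOR 1101 = 0001
Remainder (last 3 bits) = 010. This is the CRC / FCS.

010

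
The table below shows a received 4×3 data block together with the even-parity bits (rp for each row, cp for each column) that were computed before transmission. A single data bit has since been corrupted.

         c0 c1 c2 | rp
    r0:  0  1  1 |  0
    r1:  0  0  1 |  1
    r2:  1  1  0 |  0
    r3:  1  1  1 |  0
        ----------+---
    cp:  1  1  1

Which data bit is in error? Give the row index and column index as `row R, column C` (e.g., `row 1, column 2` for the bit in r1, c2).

row 3, column 0

Recompute each row's even parity and compare to rp:
  r0: data parity 0, sent rp 0 → ok
  r1: data parity 1, sent rp 1 → ok
  r2: data parity 0, sent rp 0 → ok
  r3: data parity 1, sent rp 0 → mismatch
Recompute each column's even parity and compare to cp:
  c0: data parity 0, sent cp 1 → mismatch
  c1: data parity 1, sent cp 1 → ok
  c2: data parity 1, sent cp 1 → ok
Exactly one row (r3) and one column (c0) fail → the flipped bit is at their intersection.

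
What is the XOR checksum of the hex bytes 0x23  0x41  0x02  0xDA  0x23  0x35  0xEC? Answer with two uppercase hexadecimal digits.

XOR the bytes together:
  start with 0x23
  0x23 ⊕ 0x41 = 0x62
  0x62 ⊕ 0x02 = 0x60
  0x60 ⊕ 0xDA = 0xBA
  0xBA ⊕ 0x23 = 0x99
  0x99 ⊕ 0x35 = 0xAC
  0xAC ⊕ 0xEC = 0x40

40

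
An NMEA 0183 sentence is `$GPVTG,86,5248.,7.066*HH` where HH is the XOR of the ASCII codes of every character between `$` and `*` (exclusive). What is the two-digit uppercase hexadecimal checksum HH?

7C

XOR the ASCII codes of the payload characters:
  'G' = 0x47 → acc = 0x47
  'P' = 0x50 → acc = 0x17
  'V' = 0x56 → acc = 0x41
  'T' = 0x54 → acc = 0x15
  'G' = 0x47 → acc = 0x52
  ',' = 0x2C → acc = 0x7E
  '8' = 0x38 → acc = 0x46
  '6' = 0x36 → acc = 0x70
  ',' = 0x2C → acc = 0x5C
  '5' = 0x35 → acc = 0x69
  '2' = 0x32 → acc = 0x5B
  '4' = 0x34 → acc = 0x6F
  '8' = 0x38 → acc = 0x57
  '.' = 0x2E → acc = 0x79
  ',' = 0x2C → acc = 0x55
  '7' = 0x37 → acc = 0x62
  '.' = 0x2E → acc = 0x4C
  '0' = 0x30 → acc = 0x7C
  '6' = 0x36 → acc = 0x4A
  '6' = 0x36 → acc = 0x7C
Checksum = 0x7C.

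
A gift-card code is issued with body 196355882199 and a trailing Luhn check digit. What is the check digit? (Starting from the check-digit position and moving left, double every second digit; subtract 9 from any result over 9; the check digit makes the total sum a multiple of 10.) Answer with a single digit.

Partial digits right→left: 9 9 1 2 8 8 5 5 3 6 9 1
Double every second digit counting from the check-digit position (so the 1st, 3rd, 5th, ... of the partial from the right).
  doubled (with −9 where >9): 9 2 7 1 6 9 → sum 34
  kept as-is: 9 2 8 5 6 1 → sum 31
Total = 34 + 31 = 65.
Check digit = (10 − (65 mod 10)) mod 10 = 5.

5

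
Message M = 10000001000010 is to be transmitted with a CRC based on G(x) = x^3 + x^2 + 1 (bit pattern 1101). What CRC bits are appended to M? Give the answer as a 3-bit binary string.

Append 3 zeros: 10000001000010000. Divide by 1101 (XOR where the leading bit is 1):
  pos 0: 1000 XOR 1101 = 0101
  pos 1: 1010 XOR 1101 = 0111
  pos 2: 1110 XOR 1101 = 0011
  pos 4: 1101 XOR 1101 = 0000
  pos 12: 1000 XOR 1101 = 0101
  pos 13: 1010 XOR 1101 = 0111
Remainder (last 3 bits) = 111. This is the CRC / FCS.

111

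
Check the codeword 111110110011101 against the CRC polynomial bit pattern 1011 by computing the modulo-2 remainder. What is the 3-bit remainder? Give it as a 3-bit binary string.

101

Modulo-2 division of 111110110011101 by 1011:
  pos 0: 1111 XOR 1011 = 0100
  pos 1: 1001 XOR 1011 = 0010
  pos 3: 1001 XOR 1011 = 0010
  pos 5: 1010 XOR 1011 = 0001
  pos 8: 1011 XOR 1011 = 0000
Remainder = 101 (nonzero — an error is detected).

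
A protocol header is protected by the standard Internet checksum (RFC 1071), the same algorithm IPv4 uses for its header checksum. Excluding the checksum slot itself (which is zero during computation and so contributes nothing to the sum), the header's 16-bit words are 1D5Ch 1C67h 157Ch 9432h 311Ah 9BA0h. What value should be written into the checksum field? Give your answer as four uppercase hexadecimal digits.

One's-complement addition (fold any carry out of bit 15 back into bit 0):
  0x1D5C + 0x1C67 = 0x039C3
  0x39C3 + 0x157C = 0x04F3F
  0x4F3F + 0x9432 = 0x0E371
  0xE371 + 0x311A = 0x1148B → wrap carry → 0x148C
  0x148C + 0x9BA0 = 0x0B02C
One's-complement sum = 0xB02C.
Checksum = ~0xB02C & 0xFFFF = 0x4FD3.

4FD3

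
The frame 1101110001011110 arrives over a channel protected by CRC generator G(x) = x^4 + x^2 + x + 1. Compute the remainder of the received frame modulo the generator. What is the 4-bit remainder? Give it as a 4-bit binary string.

0000

Modulo-2 division of 1101110001011110 by 10111:
  pos 0: 11011 XOR 10111 = 01100
  pos 1: 11001 XOR 10111 = 01110
  pos 2: 11100 XOR 10111 = 01011
  pos 3: 10110 XOR 10111 = 00001
  pos 7: 10101 XOR 10111 = 00010
  pos 10: 10111 XOR 10111 = 00000
Remainder = 0000 (zero — the frame passes the CRC check).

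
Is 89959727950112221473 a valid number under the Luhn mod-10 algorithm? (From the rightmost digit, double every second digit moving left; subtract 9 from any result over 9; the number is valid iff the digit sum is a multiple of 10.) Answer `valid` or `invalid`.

invalid

From the right, keep odd positions and double even positions (subtract 9 from any doubled value over 9):
  doubled (positions 2,4,...): 5 2 4 2 0 9 4 9 9 7 → sum 51
  kept (positions 1,3,...): 3 4 2 2 1 5 7 7 5 9 → sum 45
Total = 96.
96 mod 10 = 6, so the number is invalid.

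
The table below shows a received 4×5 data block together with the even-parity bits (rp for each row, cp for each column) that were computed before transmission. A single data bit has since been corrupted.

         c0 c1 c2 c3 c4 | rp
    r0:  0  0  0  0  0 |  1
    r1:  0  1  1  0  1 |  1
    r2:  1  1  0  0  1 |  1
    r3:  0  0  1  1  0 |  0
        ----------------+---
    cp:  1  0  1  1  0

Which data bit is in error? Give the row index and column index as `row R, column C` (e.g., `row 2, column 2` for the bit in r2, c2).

Recompute each row's even parity and compare to rp:
  r0: data parity 0, sent rp 1 → mismatch
  r1: data parity 1, sent rp 1 → ok
  r2: data parity 1, sent rp 1 → ok
  r3: data parity 0, sent rp 0 → ok
Recompute each column's even parity and compare to cp:
  c0: data parity 1, sent cp 1 → ok
  c1: data parity 0, sent cp 0 → ok
  c2: data parity 0, sent cp 1 → mismatch
  c3: data parity 1, sent cp 1 → ok
  c4: data parity 0, sent cp 0 → ok
Exactly one row (r0) and one column (c2) fail → the flipped bit is at their intersection.

row 0, column 2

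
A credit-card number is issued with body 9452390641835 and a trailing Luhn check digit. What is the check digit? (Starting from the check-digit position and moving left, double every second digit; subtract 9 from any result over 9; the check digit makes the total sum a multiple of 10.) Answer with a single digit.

3

Partial digits right→left: 5 3 8 1 4 6 0 9 3 2 5 4 9
Double every second digit counting from the check-digit position (so the 1st, 3rd, 5th, ... of the partial from the right).
  doubled (with −9 where >9): 1 7 8 0 6 1 9 → sum 32
  kept as-is: 3 1 6 9 2 4 → sum 25
Total = 32 + 25 = 57.
Check digit = (10 − (57 mod 10)) mod 10 = 3.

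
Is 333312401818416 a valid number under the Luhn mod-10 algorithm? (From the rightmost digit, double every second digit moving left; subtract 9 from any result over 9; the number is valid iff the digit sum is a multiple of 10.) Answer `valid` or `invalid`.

From the right, keep odd positions and double even positions (subtract 9 from any doubled value over 9):
  doubled (positions 2,4,...): 2 7 7 0 4 6 6 → sum 32
  kept (positions 1,3,...): 6 4 1 1 4 1 3 3 → sum 23
Total = 55.
55 mod 10 = 5, so the number is invalid.

invalid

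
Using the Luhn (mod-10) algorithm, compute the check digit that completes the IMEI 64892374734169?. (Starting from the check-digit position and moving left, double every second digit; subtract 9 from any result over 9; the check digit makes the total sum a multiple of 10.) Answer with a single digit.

Partial digits right→left: 9 6 1 4 3 7 4 7 3 2 9 8 4 6
Double every second digit counting from the check-digit position (so the 1st, 3rd, 5th, ... of the partial from the right).
  doubled (with −9 where >9): 9 2 6 8 6 9 8 → sum 48
  kept as-is: 6 4 7 7 2 8 6 → sum 40
Total = 48 + 40 = 88.
Check digit = (10 − (88 mod 10)) mod 10 = 2.

2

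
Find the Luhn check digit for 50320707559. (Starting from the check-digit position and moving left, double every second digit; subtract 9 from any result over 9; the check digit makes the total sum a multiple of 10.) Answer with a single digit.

Partial digits right→left: 9 5 5 7 0 7 0 2 3 0 5
Double every second digit counting from the check-digit position (so the 1st, 3rd, 5th, ... of the partial from the right).
  doubled (with −9 where >9): 9 1 0 0 6 1 → sum 17
  kept as-is: 5 7 7 2 0 → sum 21
Total = 17 + 21 = 38.
Check digit = (10 − (38 mod 10)) mod 10 = 2.

2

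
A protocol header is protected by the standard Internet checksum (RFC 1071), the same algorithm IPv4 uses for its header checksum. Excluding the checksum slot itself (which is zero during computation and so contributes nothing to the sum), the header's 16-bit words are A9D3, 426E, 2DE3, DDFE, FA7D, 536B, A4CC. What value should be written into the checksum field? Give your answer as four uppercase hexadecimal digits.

One's-complement addition (fold any carry out of bit 15 back into bit 0):
  0xA9D3 + 0x426E = 0x0EC41
  0xEC41 + 0x2DE3 = 0x11A24 → wrap carry → 0x1A25
  0x1A25 + 0xDDFE = 0x0F823
  0xF823 + 0xFA7D = 0x1F2A0 → wrap carry → 0xF2A1
  0xF2A1 + 0x536B = 0x1460C → wrap carry → 0x460D
  0x460D + 0xA4CC = 0x0EAD9
One's-complement sum = 0xEAD9.
Checksum = ~0xEAD9 & 0xFFFF = 0x1526.

1526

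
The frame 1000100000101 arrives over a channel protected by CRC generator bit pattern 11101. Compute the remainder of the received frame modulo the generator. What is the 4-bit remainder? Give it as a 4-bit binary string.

Modulo-2 division of 1000100000101 by 11101:
  pos 0: 10001 XOR 11101 = 01100
  pos 1: 11000 XOR 11101 = 00101
  pos 3: 10100 XOR 11101 = 01001
  pos 4: 10010 XOR 11101 = 01111
  pos 5: 11110 XOR 11101 = 00011
  pos 8: 11101 XOR 11101 = 00000
Remainder = 0000 (zero — the frame passes the CRC check).

0000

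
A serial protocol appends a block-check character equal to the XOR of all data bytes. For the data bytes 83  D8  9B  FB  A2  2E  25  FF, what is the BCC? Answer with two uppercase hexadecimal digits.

6D

XOR the bytes together:
  start with 0x83
  0x83 ⊕ 0xD8 = 0x5B
  0x5B ⊕ 0x9B = 0xC0
  0xC0 ⊕ 0xFB = 0x3B
  0x3B ⊕ 0xA2 = 0x99
  0x99 ⊕ 0x2E = 0xB7
  0xB7 ⊕ 0x25 = 0x92
  0x92 ⊕ 0xFF = 0x6D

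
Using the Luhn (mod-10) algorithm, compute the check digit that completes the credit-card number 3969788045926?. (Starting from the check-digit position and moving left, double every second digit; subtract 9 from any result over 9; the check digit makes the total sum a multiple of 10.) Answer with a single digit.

6

Partial digits right→left: 6 2 9 5 4 0 8 8 7 9 6 9 3
Double every second digit counting from the check-digit position (so the 1st, 3rd, 5th, ... of the partial from the right).
  doubled (with −9 where >9): 3 9 8 7 5 3 6 → sum 41
  kept as-is: 2 5 0 8 9 9 → sum 33
Total = 41 + 33 = 74.
Check digit = (10 − (74 mod 10)) mod 10 = 6.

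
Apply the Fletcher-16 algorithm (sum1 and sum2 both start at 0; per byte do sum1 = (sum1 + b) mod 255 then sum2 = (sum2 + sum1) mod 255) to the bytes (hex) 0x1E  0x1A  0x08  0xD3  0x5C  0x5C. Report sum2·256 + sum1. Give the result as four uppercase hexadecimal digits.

Running sums (mod 255):
  after byte 0 (0x1E): sum1=30, sum2=30
  after byte 1 (0x1A): sum1=56, sum2=86
  after byte 2 (0x08): sum1=64, sum2=150
  after byte 3 (0xD3): sum1=20, sum2=170
  after byte 4 (0x5C): sum1=112, sum2=27
  after byte 5 (0x5C): sum1=204, sum2=231
Checksum = sum2·256 + sum1 = 231·256 + 204 = 59340 = 0xE7CC.

E7CC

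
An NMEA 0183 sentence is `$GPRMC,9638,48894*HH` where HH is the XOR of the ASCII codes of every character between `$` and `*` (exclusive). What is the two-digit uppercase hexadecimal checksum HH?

76

XOR the ASCII codes of the payload characters:
  'G' = 0x47 → acc = 0x47
  'P' = 0x50 → acc = 0x17
  'R' = 0x52 → acc = 0x45
  'M' = 0x4D → acc = 0x08
  'C' = 0x43 → acc = 0x4B
  ',' = 0x2C → acc = 0x67
  '9' = 0x39 → acc = 0x5E
  '6' = 0x36 → acc = 0x68
  '3' = 0x33 → acc = 0x5B
  '8' = 0x38 → acc = 0x63
  ',' = 0x2C → acc = 0x4F
  '4' = 0x34 → acc = 0x7B
  '8' = 0x38 → acc = 0x43
  '8' = 0x38 → acc = 0x7B
  '9' = 0x39 → acc = 0x42
  '4' = 0x34 → acc = 0x76
Checksum = 0x76.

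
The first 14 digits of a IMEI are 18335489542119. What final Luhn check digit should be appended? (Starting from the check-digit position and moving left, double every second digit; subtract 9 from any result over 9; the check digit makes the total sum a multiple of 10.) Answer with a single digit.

Partial digits right→left: 9 1 1 2 4 5 9 8 4 5 3 3 8 1
Double every second digit counting from the check-digit position (so the 1st, 3rd, 5th, ... of the partial from the right).
  doubled (with −9 where >9): 9 2 8 9 8 6 7 → sum 49
  kept as-is: 1 2 5 8 5 3 1 → sum 25
Total = 49 + 25 = 74.
Check digit = (10 − (74 mod 10)) mod 10 = 6.

6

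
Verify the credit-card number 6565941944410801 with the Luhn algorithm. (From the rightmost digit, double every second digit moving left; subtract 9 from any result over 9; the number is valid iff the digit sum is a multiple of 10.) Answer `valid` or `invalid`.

From the right, keep odd positions and double even positions (subtract 9 from any doubled value over 9):
  doubled (positions 2,4,...): 0 0 8 8 2 9 3 3 → sum 33
  kept (positions 1,3,...): 1 8 1 4 9 4 5 5 → sum 37
Total = 70.
70 mod 10 = 0, so the number is valid.

valid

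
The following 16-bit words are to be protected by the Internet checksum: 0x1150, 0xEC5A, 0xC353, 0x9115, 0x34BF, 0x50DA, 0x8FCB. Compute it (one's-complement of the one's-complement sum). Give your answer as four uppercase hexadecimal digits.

9886

One's-complement addition (fold any carry out of bit 15 back into bit 0):
  0x1150 + 0xEC5A = 0x0FDAA
  0xFDAA + 0xC353 = 0x1C0FD → wrap carry → 0xC0FE
  0xC0FE + 0x9115 = 0x15213 → wrap carry → 0x5214
  0x5214 + 0x34BF = 0x086D3
  0x86D3 + 0x50DA = 0x0D7AD
  0xD7AD + 0x8FCB = 0x16778 → wrap carry → 0x6779
One's-complement sum = 0x6779.
Checksum = ~0x6779 & 0xFFFF = 0x9886.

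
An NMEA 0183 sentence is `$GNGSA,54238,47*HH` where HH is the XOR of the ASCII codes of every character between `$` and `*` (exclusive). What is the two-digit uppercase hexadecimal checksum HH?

XOR the ASCII codes of the payload characters:
  'G' = 0x47 → acc = 0x47
  'N' = 0x4E → acc = 0x09
  'G' = 0x47 → acc = 0x4E
  'S' = 0x53 → acc = 0x1D
  'A' = 0x41 → acc = 0x5C
  ',' = 0x2C → acc = 0x70
  '5' = 0x35 → acc = 0x45
  '4' = 0x34 → acc = 0x71
  '2' = 0x32 → acc = 0x43
  '3' = 0x33 → acc = 0x70
  '8' = 0x38 → acc = 0x48
  ',' = 0x2C → acc = 0x64
  '4' = 0x34 → acc = 0x50
  '7' = 0x37 → acc = 0x67
Checksum = 0x67.

67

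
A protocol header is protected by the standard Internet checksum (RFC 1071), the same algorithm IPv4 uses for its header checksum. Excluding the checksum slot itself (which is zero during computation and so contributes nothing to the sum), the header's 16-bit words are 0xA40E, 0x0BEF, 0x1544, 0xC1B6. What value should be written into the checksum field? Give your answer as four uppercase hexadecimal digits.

7907

One's-complement addition (fold any carry out of bit 15 back into bit 0):
  0xA40E + 0x0BEF = 0x0AFFD
  0xAFFD + 0x1544 = 0x0C541
  0xC541 + 0xC1B6 = 0x186F7 → wrap carry → 0x86F8
One's-complement sum = 0x86F8.
Checksum = ~0x86F8 & 0xFFFF = 0x7907.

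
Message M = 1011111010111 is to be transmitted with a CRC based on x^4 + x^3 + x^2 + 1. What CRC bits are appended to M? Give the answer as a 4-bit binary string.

Append 4 zeros: 10111110101110000. Divide by 11101 (XOR where the leading bit is 1):
  pos 0: 10111 XOR 11101 = 01010
  pos 1: 10101 XOR 11101 = 01000
  pos 2: 10001 XOR 11101 = 01100
  pos 3: 11000 XOR 11101 = 00101
  pos 5: 10110 XOR 11101 = 01011
  pos 6: 10111 XOR 11101 = 01010
  pos 7: 10101 XOR 11101 = 01000
  pos 8: 10001 XOR 11101 = 01100
  pos 9: 11000 XOR 11101 = 00101
  pos 11: 10100 XOR 11101 = 01001
  pos 12: 10010 XOR 11101 = 01111
Remainder (last 4 bits) = 1111. This is the CRC / FCS.

1111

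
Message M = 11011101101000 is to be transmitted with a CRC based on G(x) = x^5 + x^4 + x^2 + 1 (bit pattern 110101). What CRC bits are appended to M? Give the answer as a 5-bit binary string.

Append 5 zeros: 1101110110100000000. Divide by 110101 (XOR where the leading bit is 1):
  pos 0: 110111 XOR 110101 = 000010
  pos 4: 100110 XOR 110101 = 010011
  pos 5: 100111 XOR 110101 = 010010
  pos 6: 100100 XOR 110101 = 010001
  pos 7: 100010 XOR 110101 = 010111
  pos 8: 101110 XOR 110101 = 011011
  pos 9: 110110 XOR 110101 = 000011
  pos 13: 110000 XOR 110101 = 000101
Remainder (last 5 bits) = 00101. This is the CRC / FCS.

00101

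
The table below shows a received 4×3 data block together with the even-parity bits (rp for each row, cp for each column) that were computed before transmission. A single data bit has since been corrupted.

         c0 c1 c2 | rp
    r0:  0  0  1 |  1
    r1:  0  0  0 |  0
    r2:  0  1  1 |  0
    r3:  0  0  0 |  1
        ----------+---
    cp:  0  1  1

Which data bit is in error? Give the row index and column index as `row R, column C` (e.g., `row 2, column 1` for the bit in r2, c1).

Recompute each row's even parity and compare to rp:
  r0: data parity 1, sent rp 1 → ok
  r1: data parity 0, sent rp 0 → ok
  r2: data parity 0, sent rp 0 → ok
  r3: data parity 0, sent rp 1 → mismatch
Recompute each column's even parity and compare to cp:
  c0: data parity 0, sent cp 0 → ok
  c1: data parity 1, sent cp 1 → ok
  c2: data parity 0, sent cp 1 → mismatch
Exactly one row (r3) and one column (c2) fail → the flipped bit is at their intersection.

row 3, column 2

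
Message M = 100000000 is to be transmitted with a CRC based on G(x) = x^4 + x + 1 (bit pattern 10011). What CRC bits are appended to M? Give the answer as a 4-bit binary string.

1111

Append 4 zeros: 1000000000000. Divide by 10011 (XOR where the leading bit is 1):
  pos 0: 10000 XOR 10011 = 00011
  pos 3: 11000 XOR 10011 = 01011
  pos 4: 10110 XOR 10011 = 00101
  pos 6: 10100 XOR 10011 = 00111
  pos 8: 11100 XOR 10011 = 01111
Remainder (last 4 bits) = 1111. This is the CRC / FCS.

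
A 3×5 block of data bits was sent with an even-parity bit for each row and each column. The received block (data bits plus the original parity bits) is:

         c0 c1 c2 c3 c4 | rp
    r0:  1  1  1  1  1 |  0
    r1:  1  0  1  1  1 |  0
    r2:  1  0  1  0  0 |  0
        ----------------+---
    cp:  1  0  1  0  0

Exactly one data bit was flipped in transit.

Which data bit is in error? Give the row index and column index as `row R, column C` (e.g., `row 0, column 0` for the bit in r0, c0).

Recompute each row's even parity and compare to rp:
  r0: data parity 1, sent rp 0 → mismatch
  r1: data parity 0, sent rp 0 → ok
  r2: data parity 0, sent rp 0 → ok
Recompute each column's even parity and compare to cp:
  c0: data parity 1, sent cp 1 → ok
  c1: data parity 1, sent cp 0 → mismatch
  c2: data parity 1, sent cp 1 → ok
  c3: data parity 0, sent cp 0 → ok
  c4: data parity 0, sent cp 0 → ok
Exactly one row (r0) and one column (c1) fail → the flipped bit is at their intersection.

row 0, column 1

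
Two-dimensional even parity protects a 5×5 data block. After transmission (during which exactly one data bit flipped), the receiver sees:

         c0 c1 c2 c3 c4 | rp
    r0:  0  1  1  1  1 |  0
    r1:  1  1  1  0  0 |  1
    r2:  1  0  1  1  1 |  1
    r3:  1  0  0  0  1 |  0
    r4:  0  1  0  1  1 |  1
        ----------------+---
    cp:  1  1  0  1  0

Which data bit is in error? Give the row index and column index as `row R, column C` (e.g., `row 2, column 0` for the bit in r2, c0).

row 2, column 2

Recompute each row's even parity and compare to rp:
  r0: data parity 0, sent rp 0 → ok
  r1: data parity 1, sent rp 1 → ok
  r2: data parity 0, sent rp 1 → mismatch
  r3: data parity 0, sent rp 0 → ok
  r4: data parity 1, sent rp 1 → ok
Recompute each column's even parity and compare to cp:
  c0: data parity 1, sent cp 1 → ok
  c1: data parity 1, sent cp 1 → ok
  c2: data parity 1, sent cp 0 → mismatch
  c3: data parity 1, sent cp 1 → ok
  c4: data parity 0, sent cp 0 → ok
Exactly one row (r2) and one column (c2) fail → the flipped bit is at their intersection.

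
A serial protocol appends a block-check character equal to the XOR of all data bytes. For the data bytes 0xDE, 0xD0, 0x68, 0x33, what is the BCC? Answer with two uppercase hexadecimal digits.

55

XOR the bytes together:
  start with 0xDE
  0xDE ⊕ 0xD0 = 0x0E
  0x0E ⊕ 0x68 = 0x66
  0x66 ⊕ 0x33 = 0x55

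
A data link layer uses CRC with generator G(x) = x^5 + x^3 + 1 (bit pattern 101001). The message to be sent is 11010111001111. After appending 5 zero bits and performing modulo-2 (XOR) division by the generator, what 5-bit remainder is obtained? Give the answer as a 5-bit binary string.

Append 5 zeros: 1101011100111100000. Divide by 101001 (XOR where the leading bit is 1):
  pos 0: 110101 XOR 101001 = 011100
  pos 1: 111001 XOR 101001 = 010000
  pos 2: 100001 XOR 101001 = 001000
  pos 4: 100000 XOR 101001 = 001001
  pos 6: 100111 XOR 101001 = 001110
  pos 8: 111011 XOR 101001 = 010010
  pos 9: 100100 XOR 101001 = 001101
  pos 11: 110100 XOR 101001 = 011101
  pos 12: 111010 XOR 101001 = 010011
  pos 13: 100110 XOR 101001 = 001111
Remainder (last 5 bits) = 01111. This is the CRC / FCS.

01111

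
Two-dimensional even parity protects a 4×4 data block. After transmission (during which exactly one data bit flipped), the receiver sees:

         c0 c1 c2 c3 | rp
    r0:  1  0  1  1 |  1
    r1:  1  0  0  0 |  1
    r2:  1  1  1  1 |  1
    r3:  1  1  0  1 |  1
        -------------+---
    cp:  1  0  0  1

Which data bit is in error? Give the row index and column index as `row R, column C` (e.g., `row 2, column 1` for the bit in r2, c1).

row 2, column 0

Recompute each row's even parity and compare to rp:
  r0: data parity 1, sent rp 1 → ok
  r1: data parity 1, sent rp 1 → ok
  r2: data parity 0, sent rp 1 → mismatch
  r3: data parity 1, sent rp 1 → ok
Recompute each column's even parity and compare to cp:
  c0: data parity 0, sent cp 1 → mismatch
  c1: data parity 0, sent cp 0 → ok
  c2: data parity 0, sent cp 0 → ok
  c3: data parity 1, sent cp 1 → ok
Exactly one row (r2) and one column (c0) fail → the flipped bit is at their intersection.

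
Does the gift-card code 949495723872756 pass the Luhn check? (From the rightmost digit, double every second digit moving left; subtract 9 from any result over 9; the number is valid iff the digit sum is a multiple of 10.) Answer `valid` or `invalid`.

valid

From the right, keep odd positions and double even positions (subtract 9 from any doubled value over 9):
  doubled (positions 2,4,...): 1 4 7 4 1 8 8 → sum 33
  kept (positions 1,3,...): 6 7 7 3 7 9 9 9 → sum 57
Total = 90.
90 mod 10 = 0, so the number is valid.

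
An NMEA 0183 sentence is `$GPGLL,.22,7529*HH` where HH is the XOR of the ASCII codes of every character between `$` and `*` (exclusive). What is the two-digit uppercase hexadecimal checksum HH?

XOR the ASCII codes of the payload characters:
  'G' = 0x47 → acc = 0x47
  'P' = 0x50 → acc = 0x17
  'G' = 0x47 → acc = 0x50
  'L' = 0x4C → acc = 0x1C
  'L' = 0x4C → acc = 0x50
  ',' = 0x2C → acc = 0x7C
  '.' = 0x2E → acc = 0x52
  '2' = 0x32 → acc = 0x60
  '2' = 0x32 → acc = 0x52
  ',' = 0x2C → acc = 0x7E
  '7' = 0x37 → acc = 0x49
  '5' = 0x35 → acc = 0x7C
  '2' = 0x32 → acc = 0x4E
  '9' = 0x39 → acc = 0x77
Checksum = 0x77.

77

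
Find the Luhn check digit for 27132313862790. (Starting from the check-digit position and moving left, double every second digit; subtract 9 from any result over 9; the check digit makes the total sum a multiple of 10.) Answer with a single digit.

Partial digits right→left: 0 9 7 2 6 8 3 1 3 2 3 1 7 2
Double every second digit counting from the check-digit position (so the 1st, 3rd, 5th, ... of the partial from the right).
  doubled (with −9 where >9): 0 5 3 6 6 6 5 → sum 31
  kept as-is: 9 2 8 1 2 1 2 → sum 25
Total = 31 + 25 = 56.
Check digit = (10 − (56 mod 10)) mod 10 = 4.

4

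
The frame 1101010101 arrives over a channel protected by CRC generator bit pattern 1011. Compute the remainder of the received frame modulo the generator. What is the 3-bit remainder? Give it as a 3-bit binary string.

000

Modulo-2 division of 1101010101 by 1011:
  pos 0: 1101 XOR 1011 = 0110
  pos 1: 1100 XOR 1011 = 0111
  pos 2: 1111 XOR 1011 = 0100
  pos 3: 1000 XOR 1011 = 0011
  pos 5: 1110 XOR 1011 = 0101
  pos 6: 1011 XOR 1011 = 0000
Remainder = 000 (zero — the frame passes the CRC check).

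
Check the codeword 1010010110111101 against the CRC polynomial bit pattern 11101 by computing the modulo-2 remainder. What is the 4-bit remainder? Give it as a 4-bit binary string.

0000

Modulo-2 division of 1010010110111101 by 11101:
  pos 0: 10100 XOR 11101 = 01001
  pos 1: 10011 XOR 11101 = 01110
  pos 2: 11100 XOR 11101 = 00001
  pos 6: 11101 XOR 11101 = 00000
  pos 11: 11101 XOR 11101 = 00000
Remainder = 0000 (zero — the frame passes the CRC check).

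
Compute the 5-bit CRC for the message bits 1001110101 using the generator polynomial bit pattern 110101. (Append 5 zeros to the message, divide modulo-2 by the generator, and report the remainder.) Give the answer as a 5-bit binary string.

Append 5 zeros: 100111010100000. Divide by 110101 (XOR where the leading bit is 1):
  pos 0: 100111 XOR 110101 = 010010
  pos 1: 100100 XOR 110101 = 010001
  pos 2: 100011 XOR 110101 = 010110
  pos 3: 101100 XOR 110101 = 011001
  pos 4: 110011 XOR 110101 = 000110
  pos 7: 110000 XOR 110101 = 000101
Remainder (last 5 bits) = 10100. This is the CRC / FCS.

10100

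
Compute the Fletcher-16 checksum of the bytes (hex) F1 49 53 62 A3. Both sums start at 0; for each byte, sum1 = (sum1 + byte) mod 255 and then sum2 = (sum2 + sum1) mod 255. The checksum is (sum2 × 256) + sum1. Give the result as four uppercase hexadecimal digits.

Running sums (mod 255):
  after byte 0 (F1): sum1=241, sum2=241
  after byte 1 (49): sum1=59, sum2=45
  after byte 2 (53): sum1=142, sum2=187
  after byte 3 (62): sum1=240, sum2=172
  after byte 4 (A3): sum1=148, sum2=65
Checksum = sum2·256 + sum1 = 65·256 + 148 = 16788 = 0x4194.

4194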